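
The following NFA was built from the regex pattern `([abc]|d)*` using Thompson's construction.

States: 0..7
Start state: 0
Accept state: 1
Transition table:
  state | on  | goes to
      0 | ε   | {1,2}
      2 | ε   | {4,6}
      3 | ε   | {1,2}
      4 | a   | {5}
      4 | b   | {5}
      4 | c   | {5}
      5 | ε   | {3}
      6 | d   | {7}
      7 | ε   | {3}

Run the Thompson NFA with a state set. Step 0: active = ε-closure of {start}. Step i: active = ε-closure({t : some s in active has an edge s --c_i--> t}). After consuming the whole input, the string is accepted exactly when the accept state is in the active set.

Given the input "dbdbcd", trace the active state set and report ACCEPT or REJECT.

S₀ = ε-closure({0}) = {0,1,2,4,6}
'd' @ 1: {1,2,3,4,6,7}  ✓accept
'b' @ 2: {1,2,3,4,5,6}  ✓accept
'd' @ 3: {1,2,3,4,6,7}  ✓accept
'b' @ 4: {1,2,3,4,5,6}  ✓accept
'c' @ 5: {1,2,3,4,5,6}  ✓accept
'd' @ 6: {1,2,3,4,6,7}  ✓accept
end set {1,2,3,4,6,7} — state 1 in

Answer: ACCEPT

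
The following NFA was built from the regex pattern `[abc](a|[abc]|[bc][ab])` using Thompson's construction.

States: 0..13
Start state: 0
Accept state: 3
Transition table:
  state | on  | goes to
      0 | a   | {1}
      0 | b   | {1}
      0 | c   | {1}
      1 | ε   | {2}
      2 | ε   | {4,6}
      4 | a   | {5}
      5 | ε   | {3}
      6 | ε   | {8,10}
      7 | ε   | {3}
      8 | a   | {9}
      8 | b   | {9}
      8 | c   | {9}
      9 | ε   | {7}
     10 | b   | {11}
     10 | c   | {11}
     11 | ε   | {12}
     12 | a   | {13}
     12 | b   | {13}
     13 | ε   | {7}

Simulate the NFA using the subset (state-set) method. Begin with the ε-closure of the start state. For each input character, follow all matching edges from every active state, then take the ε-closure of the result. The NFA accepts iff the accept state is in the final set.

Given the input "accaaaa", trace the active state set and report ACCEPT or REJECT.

initial (ε-close {0}): {0}
'a' @ 1: {1,2,4,6,8,10}
'c' @ 2: {3,7,9,11,12}  [accepting]
'c' @ 3: {}  — dead — no transitions
rest 'aaaa' ignored (set empty)
after full input: {}  (accept=3 not in)

Answer: REJECT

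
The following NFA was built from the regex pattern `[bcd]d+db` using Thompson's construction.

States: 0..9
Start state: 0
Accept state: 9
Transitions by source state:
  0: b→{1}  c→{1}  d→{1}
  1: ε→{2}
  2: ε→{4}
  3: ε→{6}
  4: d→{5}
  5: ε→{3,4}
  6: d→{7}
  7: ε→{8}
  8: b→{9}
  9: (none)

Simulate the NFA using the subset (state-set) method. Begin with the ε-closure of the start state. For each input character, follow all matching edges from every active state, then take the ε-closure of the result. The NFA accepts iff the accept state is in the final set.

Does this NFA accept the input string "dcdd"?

initial (ε-close {0}): {0}
'd' @ 1: {1,2,4}
'c' @ 2: {}  — dead — no transitions
rest 'dd' ignored (set empty)
after full input: {}  (accept=9 not in)

Answer: REJECT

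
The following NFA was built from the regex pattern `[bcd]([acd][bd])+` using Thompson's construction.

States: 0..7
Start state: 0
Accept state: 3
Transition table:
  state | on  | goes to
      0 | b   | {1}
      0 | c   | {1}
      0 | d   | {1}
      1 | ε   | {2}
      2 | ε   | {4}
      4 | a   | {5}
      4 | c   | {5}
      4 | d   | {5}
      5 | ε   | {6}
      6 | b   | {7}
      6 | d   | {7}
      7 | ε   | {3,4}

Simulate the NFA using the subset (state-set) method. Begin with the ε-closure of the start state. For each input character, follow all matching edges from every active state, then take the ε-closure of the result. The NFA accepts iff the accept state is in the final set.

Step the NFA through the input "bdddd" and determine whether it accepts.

start: ε-closure({0}) = {0}
'b' @ 1: {1,2,4}
'd' @ 2: {5,6}
'd' @ 3: {3,4,7}  ✓accept
'd' @ 4: {5,6}
'd' @ 5: {3,4,7}  ✓accept
after full input: {3,4,7}  (accept=3 in)

Answer: ACCEPT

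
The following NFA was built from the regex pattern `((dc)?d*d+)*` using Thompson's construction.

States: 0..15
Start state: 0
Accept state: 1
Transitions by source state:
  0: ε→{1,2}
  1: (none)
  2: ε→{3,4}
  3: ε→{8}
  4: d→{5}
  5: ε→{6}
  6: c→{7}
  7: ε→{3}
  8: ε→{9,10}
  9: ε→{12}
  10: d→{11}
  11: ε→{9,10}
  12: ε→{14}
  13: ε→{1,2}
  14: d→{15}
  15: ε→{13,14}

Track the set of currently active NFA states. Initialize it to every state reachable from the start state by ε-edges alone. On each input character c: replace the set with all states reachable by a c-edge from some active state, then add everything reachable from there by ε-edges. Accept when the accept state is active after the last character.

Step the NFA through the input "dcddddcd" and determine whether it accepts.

Answer: ACCEPT

Trace:
start: ε-closure({0}) = {0,1,2,3,4,8,9,10,12,14}
'd' @ 1: {1,2,3,4,5,6,8,9,10,11,12,13,14,15}  [accepting]
'c' @ 2: {3,7,8,9,10,12,14}
'd' @ 3: {1,2,3,4,8,9,10,11,12,13,14,15}  [accepting]
'd' @ 4: {1,2,3,4,5,6,8,9,10,11,12,13,14,15}  [accepting]
'd' @ 5: {1,2,3,4,5,6,8,9,10,11,12,13,14,15}  [accepting]
'd' @ 6: {1,2,3,4,5,6,8,9,10,11,12,13,14,15}  [accepting]
'c' @ 7: {3,7,8,9,10,12,14}
'd' @ 8: {1,2,3,4,8,9,10,11,12,13,14,15}  [accepting]
end set {1,2,3,4,8,9,10,11,12,13,14,15} — state 1 in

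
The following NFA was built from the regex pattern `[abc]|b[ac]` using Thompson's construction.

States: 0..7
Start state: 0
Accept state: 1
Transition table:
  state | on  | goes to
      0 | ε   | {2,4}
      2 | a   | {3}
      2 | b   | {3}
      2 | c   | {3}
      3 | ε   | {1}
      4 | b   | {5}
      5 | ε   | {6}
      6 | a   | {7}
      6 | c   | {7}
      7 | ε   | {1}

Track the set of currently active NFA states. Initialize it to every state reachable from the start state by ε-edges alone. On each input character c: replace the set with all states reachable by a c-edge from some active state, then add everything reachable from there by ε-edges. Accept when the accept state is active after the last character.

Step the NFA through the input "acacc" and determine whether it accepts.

start: ε-closure({0}) = {0,2,4}
'a' @ 1: {1,3}  (accept∈set)
'c' @ 2: {}  — state set empty
rest 'acc' ignored (set empty)
final: {}; accept 1 not in set

Answer: REJECT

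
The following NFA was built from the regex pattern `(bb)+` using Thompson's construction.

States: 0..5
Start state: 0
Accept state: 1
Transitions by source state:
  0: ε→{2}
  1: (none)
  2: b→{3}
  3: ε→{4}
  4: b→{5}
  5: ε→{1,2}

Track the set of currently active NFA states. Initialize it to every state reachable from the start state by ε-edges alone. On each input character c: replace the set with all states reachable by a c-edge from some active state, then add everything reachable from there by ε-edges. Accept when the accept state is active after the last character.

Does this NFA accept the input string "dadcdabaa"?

Answer: REJECT

Trace:
start: ε-closure({0}) = {0,2}
'd' @ 1: {}  — dead — no transitions
rest 'adcdabaa' ignored (set empty)
after full input: {}  (accept=1 not in)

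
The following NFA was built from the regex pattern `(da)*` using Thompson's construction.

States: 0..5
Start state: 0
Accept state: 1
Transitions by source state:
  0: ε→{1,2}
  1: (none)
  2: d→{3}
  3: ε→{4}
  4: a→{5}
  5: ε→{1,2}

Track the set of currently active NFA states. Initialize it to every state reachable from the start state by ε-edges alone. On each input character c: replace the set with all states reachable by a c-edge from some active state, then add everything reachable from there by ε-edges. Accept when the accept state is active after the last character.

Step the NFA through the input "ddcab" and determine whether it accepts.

start: ε-closure({0}) = {0,1,2}
'd' @ 1: {3,4}
'd' @ 2: {}  — state set empty
rest 'cab' ignored (set empty)
after full input: {}  (accept=1 not in)

Answer: REJECT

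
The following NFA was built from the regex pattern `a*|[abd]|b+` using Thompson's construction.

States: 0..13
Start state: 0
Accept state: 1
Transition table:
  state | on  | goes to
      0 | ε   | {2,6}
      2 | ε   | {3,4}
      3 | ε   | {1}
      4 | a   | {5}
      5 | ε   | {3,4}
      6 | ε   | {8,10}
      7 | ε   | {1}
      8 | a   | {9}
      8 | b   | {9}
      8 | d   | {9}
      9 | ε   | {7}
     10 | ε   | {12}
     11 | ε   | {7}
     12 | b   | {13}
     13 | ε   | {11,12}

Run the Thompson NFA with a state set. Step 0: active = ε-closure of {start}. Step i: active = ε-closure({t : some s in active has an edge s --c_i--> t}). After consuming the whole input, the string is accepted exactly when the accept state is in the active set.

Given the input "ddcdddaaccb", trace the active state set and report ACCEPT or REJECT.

start: ε-closure({0}) = {0,1,2,3,4,6,8,10,12}
'd' @ 1: {1,7,9}  [accepting]
'd' @ 2: {}  — dead — no transitions
rest 'cdddaaccb' ignored (set empty)
after full input: {}  (accept=1 not in)

Answer: REJECT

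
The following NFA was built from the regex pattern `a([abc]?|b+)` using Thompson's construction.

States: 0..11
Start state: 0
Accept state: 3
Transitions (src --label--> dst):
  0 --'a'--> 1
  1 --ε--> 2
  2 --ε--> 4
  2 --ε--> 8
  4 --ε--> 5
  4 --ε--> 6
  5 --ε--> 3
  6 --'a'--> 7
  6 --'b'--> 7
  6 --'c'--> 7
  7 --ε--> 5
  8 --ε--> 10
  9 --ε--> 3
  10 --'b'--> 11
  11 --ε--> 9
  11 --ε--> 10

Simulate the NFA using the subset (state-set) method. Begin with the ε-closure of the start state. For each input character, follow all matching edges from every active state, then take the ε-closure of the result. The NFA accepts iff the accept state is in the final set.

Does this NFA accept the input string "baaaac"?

Answer: REJECT

Steps:
initial (ε-close {0}): {0}
'b' @ 1: {}  — no active states
rest 'aaaac' ignored (set empty)
after full input: {}  (accept=3 not in)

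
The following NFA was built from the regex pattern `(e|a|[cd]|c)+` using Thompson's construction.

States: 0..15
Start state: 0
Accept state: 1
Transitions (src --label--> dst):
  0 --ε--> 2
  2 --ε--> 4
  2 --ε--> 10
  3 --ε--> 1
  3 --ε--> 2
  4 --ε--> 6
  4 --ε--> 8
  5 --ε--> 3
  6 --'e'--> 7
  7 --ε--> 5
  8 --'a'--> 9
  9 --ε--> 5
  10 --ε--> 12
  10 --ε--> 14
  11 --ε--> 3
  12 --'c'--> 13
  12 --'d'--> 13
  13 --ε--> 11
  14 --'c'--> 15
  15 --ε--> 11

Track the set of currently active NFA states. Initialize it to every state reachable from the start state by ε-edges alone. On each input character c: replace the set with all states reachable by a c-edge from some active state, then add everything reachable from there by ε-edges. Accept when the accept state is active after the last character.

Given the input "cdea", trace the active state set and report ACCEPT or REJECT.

S₀ = ε-closure({0}) = {0,2,4,6,8,10,12,14}
'c' @ 1: {1,2,3,4,6,8,10,11,12,13,14,15}  (accept∈set)
'd' @ 2: {1,2,3,4,6,8,10,11,12,13,14}  (accept∈set)
'e' @ 3: {1,2,3,4,5,6,7,8,10,12,14}  (accept∈set)
'a' @ 4: {1,2,3,4,5,6,8,9,10,12,14}  (accept∈set)
final: {1,2,3,4,5,6,8,9,10,12,14}; accept 1 in set

Answer: ACCEPT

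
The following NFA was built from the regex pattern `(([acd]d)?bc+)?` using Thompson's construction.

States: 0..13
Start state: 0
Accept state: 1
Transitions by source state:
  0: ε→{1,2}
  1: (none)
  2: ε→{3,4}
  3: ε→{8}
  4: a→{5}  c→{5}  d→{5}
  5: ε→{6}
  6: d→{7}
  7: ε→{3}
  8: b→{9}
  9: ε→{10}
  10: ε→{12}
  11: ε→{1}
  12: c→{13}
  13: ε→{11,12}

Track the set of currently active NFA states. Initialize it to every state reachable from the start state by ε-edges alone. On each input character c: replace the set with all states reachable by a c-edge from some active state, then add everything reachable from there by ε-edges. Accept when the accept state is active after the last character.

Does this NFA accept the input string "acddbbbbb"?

Answer: REJECT

Trace:
S₀ = ε-closure({0}) = {0,1,2,3,4,8}
'a' @ 1: {5,6}
'c' @ 2: {}  — no active states
rest 'ddbbbbb' ignored (set empty)
after full input: {}  (accept=1 not in)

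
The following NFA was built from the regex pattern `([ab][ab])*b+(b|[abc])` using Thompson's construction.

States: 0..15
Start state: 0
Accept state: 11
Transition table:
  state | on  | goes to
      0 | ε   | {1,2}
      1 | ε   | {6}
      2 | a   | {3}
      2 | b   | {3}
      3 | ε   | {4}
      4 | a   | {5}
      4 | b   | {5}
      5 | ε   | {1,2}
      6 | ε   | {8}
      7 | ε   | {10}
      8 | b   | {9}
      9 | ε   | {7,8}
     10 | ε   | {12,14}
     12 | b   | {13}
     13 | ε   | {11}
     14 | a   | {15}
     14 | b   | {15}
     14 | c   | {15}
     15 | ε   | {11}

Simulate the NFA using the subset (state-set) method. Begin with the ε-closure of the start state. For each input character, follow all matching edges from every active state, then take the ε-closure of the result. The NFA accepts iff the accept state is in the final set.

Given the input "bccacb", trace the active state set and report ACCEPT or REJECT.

Answer: REJECT

Steps:
S₀ = ε-closure({0}) = {0,1,2,6,8}
'b' @ 1: {3,4,7,8,9,10,12,14}
'c' @ 2: {11,15}  ✓accept
'c' @ 3: {}  — no active states
rest 'acb' ignored (set empty)
final: {}; accept 11 not in set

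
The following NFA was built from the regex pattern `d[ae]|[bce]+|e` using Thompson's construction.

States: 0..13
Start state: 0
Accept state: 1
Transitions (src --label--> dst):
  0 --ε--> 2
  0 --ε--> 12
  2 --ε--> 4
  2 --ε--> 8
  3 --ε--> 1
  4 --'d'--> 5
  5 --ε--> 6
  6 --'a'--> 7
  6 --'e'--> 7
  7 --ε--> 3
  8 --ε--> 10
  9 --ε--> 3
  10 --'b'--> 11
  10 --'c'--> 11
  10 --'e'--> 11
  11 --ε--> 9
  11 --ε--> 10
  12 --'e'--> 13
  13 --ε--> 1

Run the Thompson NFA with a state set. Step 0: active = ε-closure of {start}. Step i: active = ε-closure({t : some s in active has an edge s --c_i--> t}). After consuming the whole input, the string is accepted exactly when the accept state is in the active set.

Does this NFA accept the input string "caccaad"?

Answer: REJECT

Trace:
start: ε-closure({0}) = {0,2,4,8,10,12}
'c' @ 1: {1,3,9,10,11}  (accept∈set)
'a' @ 2: {}  — state set empty
rest 'ccaad' ignored (set empty)
final: {}; accept 1 not in set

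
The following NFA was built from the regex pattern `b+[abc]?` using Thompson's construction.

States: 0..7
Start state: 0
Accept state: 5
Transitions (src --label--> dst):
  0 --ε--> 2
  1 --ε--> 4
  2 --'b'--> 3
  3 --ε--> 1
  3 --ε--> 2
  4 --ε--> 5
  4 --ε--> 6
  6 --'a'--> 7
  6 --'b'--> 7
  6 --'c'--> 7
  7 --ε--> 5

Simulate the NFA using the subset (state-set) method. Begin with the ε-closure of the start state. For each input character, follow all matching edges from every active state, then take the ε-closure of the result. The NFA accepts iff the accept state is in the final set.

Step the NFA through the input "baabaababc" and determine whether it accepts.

Answer: REJECT

Derivation:
start: ε-closure({0}) = {0,2}
'b' @ 1: {1,2,3,4,5,6}  [accepting]
'a' @ 2: {5,7}  [accepting]
'a' @ 3: {}  — state set empty
rest 'baababc' ignored (set empty)
final: {}; accept 5 not in set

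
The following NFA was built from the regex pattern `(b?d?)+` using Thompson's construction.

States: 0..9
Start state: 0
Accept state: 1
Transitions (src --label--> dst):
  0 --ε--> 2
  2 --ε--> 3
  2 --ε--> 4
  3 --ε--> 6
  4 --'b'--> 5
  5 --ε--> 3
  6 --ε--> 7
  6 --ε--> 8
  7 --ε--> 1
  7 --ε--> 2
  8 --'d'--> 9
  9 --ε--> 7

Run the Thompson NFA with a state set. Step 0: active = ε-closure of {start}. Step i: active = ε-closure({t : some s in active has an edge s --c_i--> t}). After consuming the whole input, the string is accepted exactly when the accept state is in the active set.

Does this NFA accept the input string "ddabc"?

start: ε-closure({0}) = {0,1,2,3,4,6,7,8}
'd' @ 1: {1,2,3,4,6,7,8,9}  [accepting]
'd' @ 2: {1,2,3,4,6,7,8,9}  [accepting]
'a' @ 3: {}  — state set empty
rest 'bc' ignored (set empty)
end set {} — state 1 not in

Answer: REJECT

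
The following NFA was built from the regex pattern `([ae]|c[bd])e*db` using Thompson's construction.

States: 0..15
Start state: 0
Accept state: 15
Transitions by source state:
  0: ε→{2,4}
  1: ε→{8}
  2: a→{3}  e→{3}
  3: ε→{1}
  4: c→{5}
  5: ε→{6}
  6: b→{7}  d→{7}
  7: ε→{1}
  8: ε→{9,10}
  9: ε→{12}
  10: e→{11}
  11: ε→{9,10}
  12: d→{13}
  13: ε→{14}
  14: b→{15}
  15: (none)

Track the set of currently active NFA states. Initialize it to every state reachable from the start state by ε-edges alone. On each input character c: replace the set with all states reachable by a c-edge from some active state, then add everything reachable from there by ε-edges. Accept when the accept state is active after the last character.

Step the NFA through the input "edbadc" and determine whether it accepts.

Answer: REJECT

Steps:
S₀ = ε-closure({0}) = {0,2,4}
'e' @ 1: {1,3,8,9,10,12}
'd' @ 2: {13,14}
'b' @ 3: {15}  [accepting]
'a' @ 4: {}  — dead — no transitions
rest 'dc' ignored (set empty)
after full input: {}  (accept=15 not in)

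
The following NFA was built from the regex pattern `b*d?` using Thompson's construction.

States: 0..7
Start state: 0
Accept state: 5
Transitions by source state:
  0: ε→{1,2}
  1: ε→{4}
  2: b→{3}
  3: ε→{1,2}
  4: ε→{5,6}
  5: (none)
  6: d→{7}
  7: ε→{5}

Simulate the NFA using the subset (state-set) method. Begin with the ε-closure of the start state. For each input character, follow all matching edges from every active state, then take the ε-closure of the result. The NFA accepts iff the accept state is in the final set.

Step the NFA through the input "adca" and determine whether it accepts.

Answer: REJECT

Steps:
initial (ε-close {0}): {0,1,2,4,5,6}
'a' @ 1: {}  — dead — no transitions
rest 'dca' ignored (set empty)
final: {}; accept 5 not in set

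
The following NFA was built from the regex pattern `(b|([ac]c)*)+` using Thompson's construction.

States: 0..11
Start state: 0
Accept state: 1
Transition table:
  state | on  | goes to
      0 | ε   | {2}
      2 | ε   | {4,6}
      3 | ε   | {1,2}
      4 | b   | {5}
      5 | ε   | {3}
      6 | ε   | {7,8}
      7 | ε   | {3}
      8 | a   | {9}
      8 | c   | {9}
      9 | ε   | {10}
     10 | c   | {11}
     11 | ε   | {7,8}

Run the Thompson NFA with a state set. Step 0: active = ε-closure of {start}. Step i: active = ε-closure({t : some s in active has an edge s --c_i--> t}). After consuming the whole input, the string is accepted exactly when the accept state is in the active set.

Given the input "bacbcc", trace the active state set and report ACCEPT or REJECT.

start: ε-closure({0}) = {0,1,2,3,4,6,7,8}
'b' @ 1: {1,2,3,4,5,6,7,8}  [accepting]
'a' @ 2: {9,10}
'c' @ 3: {1,2,3,4,6,7,8,11}  [accepting]
'b' @ 4: {1,2,3,4,5,6,7,8}  [accepting]
'c' @ 5: {9,10}
'c' @ 6: {1,2,3,4,6,7,8,11}  [accepting]
after full input: {1,2,3,4,6,7,8,11}  (accept=1 in)

Answer: ACCEPT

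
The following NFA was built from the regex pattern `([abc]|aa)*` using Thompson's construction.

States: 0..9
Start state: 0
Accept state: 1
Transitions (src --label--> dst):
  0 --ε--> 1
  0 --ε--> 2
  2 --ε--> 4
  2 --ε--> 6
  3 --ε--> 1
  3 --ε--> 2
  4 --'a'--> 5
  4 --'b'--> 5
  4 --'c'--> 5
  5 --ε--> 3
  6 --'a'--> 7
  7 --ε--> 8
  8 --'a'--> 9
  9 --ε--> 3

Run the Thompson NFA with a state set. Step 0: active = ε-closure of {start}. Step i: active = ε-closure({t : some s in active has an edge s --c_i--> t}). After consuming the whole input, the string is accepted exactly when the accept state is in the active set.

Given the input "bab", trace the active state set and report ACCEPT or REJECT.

initial (ε-close {0}): {0,1,2,4,6}
'b' @ 1: {1,2,3,4,5,6}  [accepting]
'a' @ 2: {1,2,3,4,5,6,7,8}  [accepting]
'b' @ 3: {1,2,3,4,5,6}  [accepting]
after full input: {1,2,3,4,5,6}  (accept=1 in)

Answer: ACCEPT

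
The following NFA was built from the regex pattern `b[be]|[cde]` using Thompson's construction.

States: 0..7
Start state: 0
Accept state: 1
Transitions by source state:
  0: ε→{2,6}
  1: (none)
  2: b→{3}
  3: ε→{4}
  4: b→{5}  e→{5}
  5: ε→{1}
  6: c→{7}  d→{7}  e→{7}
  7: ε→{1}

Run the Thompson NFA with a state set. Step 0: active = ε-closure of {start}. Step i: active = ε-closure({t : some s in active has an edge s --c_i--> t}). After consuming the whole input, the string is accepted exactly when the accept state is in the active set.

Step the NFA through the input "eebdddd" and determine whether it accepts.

Answer: REJECT

Derivation:
start: ε-closure({0}) = {0,2,6}
'e' @ 1: {1,7}  (accept∈set)
'e' @ 2: {}  — state set empty
rest 'bdddd' ignored (set empty)
final: {}; accept 1 not in set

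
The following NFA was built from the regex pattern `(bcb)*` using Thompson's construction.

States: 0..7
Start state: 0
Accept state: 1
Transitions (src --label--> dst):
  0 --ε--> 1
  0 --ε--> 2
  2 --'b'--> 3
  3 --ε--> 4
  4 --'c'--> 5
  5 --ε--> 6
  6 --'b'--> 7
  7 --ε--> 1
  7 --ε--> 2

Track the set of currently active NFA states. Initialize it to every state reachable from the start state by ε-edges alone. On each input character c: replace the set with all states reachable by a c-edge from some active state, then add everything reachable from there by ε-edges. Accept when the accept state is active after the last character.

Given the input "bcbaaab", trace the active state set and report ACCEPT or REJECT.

Answer: REJECT

Derivation:
initial (ε-close {0}): {0,1,2}
'b' @ 1: {3,4}
'c' @ 2: {5,6}
'b' @ 3: {1,2,7}  ✓accept
'a' @ 4: {}  — no active states
rest 'aab' ignored (set empty)
end set {} — state 1 not in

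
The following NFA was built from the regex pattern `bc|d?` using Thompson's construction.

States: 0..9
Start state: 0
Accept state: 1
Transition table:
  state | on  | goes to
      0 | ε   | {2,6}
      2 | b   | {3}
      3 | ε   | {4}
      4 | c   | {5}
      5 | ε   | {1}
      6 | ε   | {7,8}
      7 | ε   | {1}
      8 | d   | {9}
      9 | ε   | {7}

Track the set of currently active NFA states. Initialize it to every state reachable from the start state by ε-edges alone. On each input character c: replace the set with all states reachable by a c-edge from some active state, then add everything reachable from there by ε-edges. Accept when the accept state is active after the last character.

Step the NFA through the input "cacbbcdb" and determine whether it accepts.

Answer: REJECT

Steps:
initial (ε-close {0}): {0,1,2,6,7,8}
'c' @ 1: {}  — no active states
rest 'acbbcdb' ignored (set empty)
end set {} — state 1 not in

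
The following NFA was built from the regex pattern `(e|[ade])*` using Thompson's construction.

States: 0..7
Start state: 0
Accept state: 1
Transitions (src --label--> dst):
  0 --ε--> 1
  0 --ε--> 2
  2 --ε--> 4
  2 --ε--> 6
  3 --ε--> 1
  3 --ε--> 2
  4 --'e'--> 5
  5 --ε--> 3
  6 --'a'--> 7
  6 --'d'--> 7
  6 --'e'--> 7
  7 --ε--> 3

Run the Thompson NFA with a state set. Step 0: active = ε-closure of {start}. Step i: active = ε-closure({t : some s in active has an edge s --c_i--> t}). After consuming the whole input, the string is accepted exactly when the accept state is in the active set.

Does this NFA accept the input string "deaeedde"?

Answer: ACCEPT

Trace:
initial (ε-close {0}): {0,1,2,4,6}
'd' @ 1: {1,2,3,4,6,7}  [accepting]
'e' @ 2: {1,2,3,4,5,6,7}  [accepting]
'a' @ 3: {1,2,3,4,6,7}  [accepting]
'e' @ 4: {1,2,3,4,5,6,7}  [accepting]
'e' @ 5: {1,2,3,4,5,6,7}  [accepting]
'd' @ 6: {1,2,3,4,6,7}  [accepting]
'd' @ 7: {1,2,3,4,6,7}  [accepting]
'e' @ 8: {1,2,3,4,5,6,7}  [accepting]
final: {1,2,3,4,5,6,7}; accept 1 in set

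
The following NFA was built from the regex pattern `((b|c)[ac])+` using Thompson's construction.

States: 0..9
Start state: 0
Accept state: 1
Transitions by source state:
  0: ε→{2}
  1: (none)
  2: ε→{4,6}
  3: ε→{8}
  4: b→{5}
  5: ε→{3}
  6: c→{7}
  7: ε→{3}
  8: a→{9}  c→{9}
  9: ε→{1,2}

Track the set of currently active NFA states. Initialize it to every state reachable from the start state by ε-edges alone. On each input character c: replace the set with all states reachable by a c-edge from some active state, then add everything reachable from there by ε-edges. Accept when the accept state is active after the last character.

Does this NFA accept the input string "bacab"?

Answer: REJECT

Trace:
initial (ε-close {0}): {0,2,4,6}
'b' @ 1: {3,5,8}
'a' @ 2: {1,2,4,6,9}  (accept∈set)
'c' @ 3: {3,7,8}
'a' @ 4: {1,2,4,6,9}  (accept∈set)
'b' @ 5: {3,5,8}
final: {3,5,8}; accept 1 not in set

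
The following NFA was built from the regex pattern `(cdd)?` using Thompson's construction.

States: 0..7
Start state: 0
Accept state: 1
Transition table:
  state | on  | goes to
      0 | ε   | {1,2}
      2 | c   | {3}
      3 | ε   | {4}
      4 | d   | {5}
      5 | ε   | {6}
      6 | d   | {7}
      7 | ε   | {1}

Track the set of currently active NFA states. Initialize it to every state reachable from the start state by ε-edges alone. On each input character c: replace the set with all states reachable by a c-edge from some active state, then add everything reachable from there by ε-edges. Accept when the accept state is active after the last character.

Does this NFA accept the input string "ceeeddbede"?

start: ε-closure({0}) = {0,1,2}
'c' @ 1: {3,4}
'e' @ 2: {}  — dead — no transitions
rest 'eeddbede' ignored (set empty)
after full input: {}  (accept=1 not in)

Answer: REJECT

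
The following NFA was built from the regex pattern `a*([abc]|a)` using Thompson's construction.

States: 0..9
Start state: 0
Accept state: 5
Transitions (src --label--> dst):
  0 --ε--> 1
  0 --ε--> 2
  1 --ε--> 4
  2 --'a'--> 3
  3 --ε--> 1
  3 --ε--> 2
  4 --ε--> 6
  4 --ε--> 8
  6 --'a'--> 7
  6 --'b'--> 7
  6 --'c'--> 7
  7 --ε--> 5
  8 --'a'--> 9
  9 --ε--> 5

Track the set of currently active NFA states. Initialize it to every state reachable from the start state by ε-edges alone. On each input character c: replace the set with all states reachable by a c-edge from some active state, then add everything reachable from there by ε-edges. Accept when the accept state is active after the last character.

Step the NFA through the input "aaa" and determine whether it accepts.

initial (ε-close {0}): {0,1,2,4,6,8}
'a' @ 1: {1,2,3,4,5,6,7,8,9}  [accepting]
'a' @ 2: {1,2,3,4,5,6,7,8,9}  [accepting]
'a' @ 3: {1,2,3,4,5,6,7,8,9}  [accepting]
end set {1,2,3,4,5,6,7,8,9} — state 5 in

Answer: ACCEPT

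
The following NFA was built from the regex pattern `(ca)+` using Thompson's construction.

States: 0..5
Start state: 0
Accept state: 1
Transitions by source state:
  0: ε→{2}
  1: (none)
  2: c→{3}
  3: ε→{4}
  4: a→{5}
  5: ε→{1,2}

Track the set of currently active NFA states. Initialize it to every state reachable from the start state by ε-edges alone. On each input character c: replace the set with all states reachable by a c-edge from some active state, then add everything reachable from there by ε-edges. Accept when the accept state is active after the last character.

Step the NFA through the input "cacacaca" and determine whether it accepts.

S₀ = ε-closure({0}) = {0,2}
'c' @ 1: {3,4}
'a' @ 2: {1,2,5}  (accept∈set)
'c' @ 3: {3,4}
'a' @ 4: {1,2,5}  (accept∈set)
'c' @ 5: {3,4}
'a' @ 6: {1,2,5}  (accept∈set)
'c' @ 7: {3,4}
'a' @ 8: {1,2,5}  (accept∈set)
end set {1,2,5} — state 1 in

Answer: ACCEPT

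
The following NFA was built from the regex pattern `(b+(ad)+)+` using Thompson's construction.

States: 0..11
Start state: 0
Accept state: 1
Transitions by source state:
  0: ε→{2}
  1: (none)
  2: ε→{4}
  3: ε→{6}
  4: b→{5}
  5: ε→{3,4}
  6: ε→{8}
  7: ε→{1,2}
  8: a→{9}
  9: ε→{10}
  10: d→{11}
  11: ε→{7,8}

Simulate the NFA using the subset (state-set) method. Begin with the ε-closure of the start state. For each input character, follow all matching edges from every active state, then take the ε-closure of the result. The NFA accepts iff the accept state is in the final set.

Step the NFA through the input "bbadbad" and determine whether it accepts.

Answer: ACCEPT

Derivation:
S₀ = ε-closure({0}) = {0,2,4}
'b' @ 1: {3,4,5,6,8}
'b' @ 2: {3,4,5,6,8}
'a' @ 3: {9,10}
'd' @ 4: {1,2,4,7,8,11}  [accepting]
'b' @ 5: {3,4,5,6,8}
'a' @ 6: {9,10}
'd' @ 7: {1,2,4,7,8,11}  [accepting]
final: {1,2,4,7,8,11}; accept 1 in set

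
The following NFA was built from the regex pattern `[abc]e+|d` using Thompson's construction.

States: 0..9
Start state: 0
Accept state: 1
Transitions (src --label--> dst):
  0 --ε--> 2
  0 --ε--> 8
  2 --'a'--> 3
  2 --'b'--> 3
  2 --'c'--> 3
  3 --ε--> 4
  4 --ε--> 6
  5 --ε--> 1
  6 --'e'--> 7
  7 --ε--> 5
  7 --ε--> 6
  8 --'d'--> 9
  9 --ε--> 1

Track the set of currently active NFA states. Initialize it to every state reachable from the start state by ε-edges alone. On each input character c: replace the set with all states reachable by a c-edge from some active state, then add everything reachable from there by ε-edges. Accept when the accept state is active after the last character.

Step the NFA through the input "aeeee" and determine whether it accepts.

start: ε-closure({0}) = {0,2,8}
'a' @ 1: {3,4,6}
'e' @ 2: {1,5,6,7}  [accepting]
'e' @ 3: {1,5,6,7}  [accepting]
'e' @ 4: {1,5,6,7}  [accepting]
'e' @ 5: {1,5,6,7}  [accepting]
end set {1,5,6,7} — state 1 in

Answer: ACCEPT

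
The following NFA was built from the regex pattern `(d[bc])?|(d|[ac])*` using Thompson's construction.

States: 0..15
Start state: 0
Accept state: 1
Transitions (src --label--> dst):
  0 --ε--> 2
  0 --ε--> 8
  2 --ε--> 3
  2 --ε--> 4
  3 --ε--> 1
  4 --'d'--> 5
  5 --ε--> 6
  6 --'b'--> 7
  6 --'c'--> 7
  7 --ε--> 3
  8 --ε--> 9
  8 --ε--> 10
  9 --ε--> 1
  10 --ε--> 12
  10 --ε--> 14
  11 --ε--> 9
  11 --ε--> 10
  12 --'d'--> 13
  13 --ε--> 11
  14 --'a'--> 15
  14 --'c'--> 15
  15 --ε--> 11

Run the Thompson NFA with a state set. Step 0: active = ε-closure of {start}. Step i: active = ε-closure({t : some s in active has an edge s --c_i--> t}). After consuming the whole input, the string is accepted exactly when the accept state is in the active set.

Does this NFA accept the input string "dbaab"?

start: ε-closure({0}) = {0,1,2,3,4,8,9,10,12,14}
'd' @ 1: {1,5,6,9,10,11,12,13,14}  [accepting]
'b' @ 2: {1,3,7}  [accepting]
'a' @ 3: {}  — dead — no transitions
rest 'ab' ignored (set empty)
after full input: {}  (accept=1 not in)

Answer: REJECT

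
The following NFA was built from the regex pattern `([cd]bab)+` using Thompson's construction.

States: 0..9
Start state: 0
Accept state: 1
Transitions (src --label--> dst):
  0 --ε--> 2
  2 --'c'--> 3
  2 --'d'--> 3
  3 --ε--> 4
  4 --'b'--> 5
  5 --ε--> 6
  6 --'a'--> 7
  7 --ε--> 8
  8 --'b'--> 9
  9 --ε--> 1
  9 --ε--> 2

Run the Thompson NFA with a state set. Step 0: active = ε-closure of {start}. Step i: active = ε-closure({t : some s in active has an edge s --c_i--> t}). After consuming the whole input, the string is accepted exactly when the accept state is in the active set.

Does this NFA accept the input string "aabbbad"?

start: ε-closure({0}) = {0,2}
'a' @ 1: {}  — state set empty
rest 'abbbad' ignored (set empty)
end set {} — state 1 not in

Answer: REJECT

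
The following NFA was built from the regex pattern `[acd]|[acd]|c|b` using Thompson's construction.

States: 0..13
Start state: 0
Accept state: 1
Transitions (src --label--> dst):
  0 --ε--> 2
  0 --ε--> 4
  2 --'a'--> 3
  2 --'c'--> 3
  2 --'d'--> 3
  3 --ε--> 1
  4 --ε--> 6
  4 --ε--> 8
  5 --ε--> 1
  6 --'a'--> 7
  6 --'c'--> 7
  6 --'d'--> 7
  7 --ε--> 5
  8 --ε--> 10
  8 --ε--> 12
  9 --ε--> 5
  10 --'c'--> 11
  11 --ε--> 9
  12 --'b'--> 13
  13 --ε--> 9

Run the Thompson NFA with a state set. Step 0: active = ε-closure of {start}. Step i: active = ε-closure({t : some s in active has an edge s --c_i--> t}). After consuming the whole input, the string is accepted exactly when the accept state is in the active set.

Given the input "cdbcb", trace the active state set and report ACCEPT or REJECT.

Answer: REJECT

Steps:
start: ε-closure({0}) = {0,2,4,6,8,10,12}
'c' @ 1: {1,3,5,7,9,11}  [accepting]
'd' @ 2: {}  — dead — no transitions
rest 'bcb' ignored (set empty)
end set {} — state 1 not in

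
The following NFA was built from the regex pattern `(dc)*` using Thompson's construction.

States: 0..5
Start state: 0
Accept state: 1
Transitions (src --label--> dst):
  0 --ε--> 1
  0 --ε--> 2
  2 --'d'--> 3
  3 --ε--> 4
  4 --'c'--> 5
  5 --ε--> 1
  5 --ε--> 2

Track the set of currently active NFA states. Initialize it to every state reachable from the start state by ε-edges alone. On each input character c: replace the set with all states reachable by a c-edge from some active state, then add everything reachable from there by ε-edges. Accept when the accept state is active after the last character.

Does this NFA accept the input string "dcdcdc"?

Answer: ACCEPT

Steps:
initial (ε-close {0}): {0,1,2}
'd' @ 1: {3,4}
'c' @ 2: {1,2,5}  (accept∈set)
'd' @ 3: {3,4}
'c' @ 4: {1,2,5}  (accept∈set)
'd' @ 5: {3,4}
'c' @ 6: {1,2,5}  (accept∈set)
final: {1,2,5}; accept 1 in set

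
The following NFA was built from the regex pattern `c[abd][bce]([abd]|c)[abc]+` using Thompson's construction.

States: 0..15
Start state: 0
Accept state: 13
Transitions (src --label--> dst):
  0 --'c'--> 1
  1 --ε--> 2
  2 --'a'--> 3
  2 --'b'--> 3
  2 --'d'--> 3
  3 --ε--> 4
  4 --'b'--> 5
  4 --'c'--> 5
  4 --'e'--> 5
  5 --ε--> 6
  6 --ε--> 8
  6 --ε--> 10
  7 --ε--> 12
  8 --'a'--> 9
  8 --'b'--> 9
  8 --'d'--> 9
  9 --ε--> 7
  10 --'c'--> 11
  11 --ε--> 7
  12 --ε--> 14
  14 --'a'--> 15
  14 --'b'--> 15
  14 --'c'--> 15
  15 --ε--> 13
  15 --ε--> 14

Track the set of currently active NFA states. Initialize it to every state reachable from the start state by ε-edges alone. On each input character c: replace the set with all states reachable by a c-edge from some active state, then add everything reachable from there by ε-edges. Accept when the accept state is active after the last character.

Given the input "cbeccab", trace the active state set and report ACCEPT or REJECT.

S₀ = ε-closure({0}) = {0}
'c' @ 1: {1,2}
'b' @ 2: {3,4}
'e' @ 3: {5,6,8,10}
'c' @ 4: {7,11,12,14}
'c' @ 5: {13,14,15}  ✓accept
'a' @ 6: {13,14,15}  ✓accept
'b' @ 7: {13,14,15}  ✓accept
end set {13,14,15} — state 13 in

Answer: ACCEPT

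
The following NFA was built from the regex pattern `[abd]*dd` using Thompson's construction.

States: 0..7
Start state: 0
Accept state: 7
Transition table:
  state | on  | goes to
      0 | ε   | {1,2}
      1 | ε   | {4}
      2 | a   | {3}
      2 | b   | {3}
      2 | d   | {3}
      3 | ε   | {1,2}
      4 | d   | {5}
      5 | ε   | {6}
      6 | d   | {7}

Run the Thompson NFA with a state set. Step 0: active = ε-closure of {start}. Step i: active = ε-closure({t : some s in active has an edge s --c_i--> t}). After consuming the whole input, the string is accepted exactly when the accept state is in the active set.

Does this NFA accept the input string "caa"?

Answer: REJECT

Trace:
initial (ε-close {0}): {0,1,2,4}
'c' @ 1: {}  — dead — no transitions
rest 'aa' ignored (set empty)
final: {}; accept 7 not in set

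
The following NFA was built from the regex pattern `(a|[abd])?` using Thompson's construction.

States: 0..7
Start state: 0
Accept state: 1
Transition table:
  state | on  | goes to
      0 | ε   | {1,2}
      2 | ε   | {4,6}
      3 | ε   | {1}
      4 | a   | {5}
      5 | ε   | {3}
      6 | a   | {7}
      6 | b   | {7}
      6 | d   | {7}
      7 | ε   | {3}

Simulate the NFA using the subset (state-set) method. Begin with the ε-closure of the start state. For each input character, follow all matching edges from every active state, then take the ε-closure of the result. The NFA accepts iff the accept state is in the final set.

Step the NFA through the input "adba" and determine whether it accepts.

start: ε-closure({0}) = {0,1,2,4,6}
'a' @ 1: {1,3,5,7}  ✓accept
'd' @ 2: {}  — state set empty
rest 'ba' ignored (set empty)
final: {}; accept 1 not in set

Answer: REJECT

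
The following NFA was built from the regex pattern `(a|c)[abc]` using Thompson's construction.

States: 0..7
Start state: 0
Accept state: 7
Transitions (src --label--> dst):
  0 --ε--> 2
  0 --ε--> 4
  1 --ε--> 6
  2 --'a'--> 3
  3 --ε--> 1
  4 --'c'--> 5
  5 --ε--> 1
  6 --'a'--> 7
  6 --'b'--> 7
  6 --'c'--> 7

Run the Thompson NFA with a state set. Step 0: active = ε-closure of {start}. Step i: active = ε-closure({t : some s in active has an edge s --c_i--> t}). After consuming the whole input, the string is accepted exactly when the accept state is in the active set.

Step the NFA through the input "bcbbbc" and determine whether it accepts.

initial (ε-close {0}): {0,2,4}
'b' @ 1: {}  — state set empty
rest 'cbbbc' ignored (set empty)
final: {}; accept 7 not in set

Answer: REJECT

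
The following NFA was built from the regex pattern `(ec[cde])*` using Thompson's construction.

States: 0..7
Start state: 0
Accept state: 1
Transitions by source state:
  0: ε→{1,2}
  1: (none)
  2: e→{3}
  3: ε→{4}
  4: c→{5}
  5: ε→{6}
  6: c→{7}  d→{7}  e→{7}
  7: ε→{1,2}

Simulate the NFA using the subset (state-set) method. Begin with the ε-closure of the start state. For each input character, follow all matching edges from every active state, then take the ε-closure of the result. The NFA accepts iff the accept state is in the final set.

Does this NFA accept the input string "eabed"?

Answer: REJECT

Steps:
S₀ = ε-closure({0}) = {0,1,2}
'e' @ 1: {3,4}
'a' @ 2: {}  — state set empty
rest 'bed' ignored (set empty)
end set {} — state 1 not in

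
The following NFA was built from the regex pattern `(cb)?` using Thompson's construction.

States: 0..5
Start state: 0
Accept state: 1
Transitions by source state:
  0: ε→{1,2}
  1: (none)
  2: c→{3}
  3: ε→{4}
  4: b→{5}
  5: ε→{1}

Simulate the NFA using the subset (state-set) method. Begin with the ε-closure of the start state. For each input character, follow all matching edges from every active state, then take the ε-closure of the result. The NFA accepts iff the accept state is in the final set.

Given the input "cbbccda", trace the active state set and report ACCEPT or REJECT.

Answer: REJECT

Steps:
S₀ = ε-closure({0}) = {0,1,2}
'c' @ 1: {3,4}
'b' @ 2: {1,5}  [accepting]
'b' @ 3: {}  — dead — no transitions
rest 'ccda' ignored (set empty)
final: {}; accept 1 not in set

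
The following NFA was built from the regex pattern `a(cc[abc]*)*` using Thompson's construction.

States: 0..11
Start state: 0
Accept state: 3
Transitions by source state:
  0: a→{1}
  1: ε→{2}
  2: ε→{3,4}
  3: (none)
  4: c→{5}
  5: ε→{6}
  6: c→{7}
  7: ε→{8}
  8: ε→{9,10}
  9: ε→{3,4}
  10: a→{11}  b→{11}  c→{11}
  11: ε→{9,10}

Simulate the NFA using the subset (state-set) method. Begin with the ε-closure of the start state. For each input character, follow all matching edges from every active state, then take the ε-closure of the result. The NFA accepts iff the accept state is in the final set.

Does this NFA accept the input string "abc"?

initial (ε-close {0}): {0}
'a' @ 1: {1,2,3,4}  (accept∈set)
'b' @ 2: {}  — state set empty
rest 'c' ignored (set empty)
end set {} — state 3 not in

Answer: REJECT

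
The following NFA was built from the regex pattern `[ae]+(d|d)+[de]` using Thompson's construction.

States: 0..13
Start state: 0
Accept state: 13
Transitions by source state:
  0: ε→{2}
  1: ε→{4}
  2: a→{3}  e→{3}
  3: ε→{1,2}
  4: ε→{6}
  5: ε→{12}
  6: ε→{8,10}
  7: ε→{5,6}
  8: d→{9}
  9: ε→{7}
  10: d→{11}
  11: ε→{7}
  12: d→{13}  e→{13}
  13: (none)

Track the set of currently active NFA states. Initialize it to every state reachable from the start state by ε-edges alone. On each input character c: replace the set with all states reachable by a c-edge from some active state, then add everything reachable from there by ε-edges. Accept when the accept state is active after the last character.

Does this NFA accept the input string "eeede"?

Answer: ACCEPT

Steps:
initial (ε-close {0}): {0,2}
'e' @ 1: {1,2,3,4,6,8,10}
'e' @ 2: {1,2,3,4,6,8,10}
'e' @ 3: {1,2,3,4,6,8,10}
'd' @ 4: {5,6,7,8,9,10,11,12}
'e' @ 5: {13}  [accepting]
end set {13} — state 13 in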